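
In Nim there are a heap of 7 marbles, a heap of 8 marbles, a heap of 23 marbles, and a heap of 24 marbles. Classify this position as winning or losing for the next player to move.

Nim-sum: 7 ^ 8 ^ 23 ^ 24 = 0.
The nim-sum is 0, so this is a P-position: the player to move is in a losing position under optimal play.

Losing position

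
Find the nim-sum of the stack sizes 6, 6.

0

Nim-sum: 6 ^ 6 = 0.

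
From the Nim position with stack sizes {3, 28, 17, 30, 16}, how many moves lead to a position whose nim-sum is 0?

0

Nim-sum: 3 ⊕ 28 ⊕ 17 ⊕ 30 ⊕ 16 = 0.
The nim-sum is already 0, so every move leaves a nonzero nim-sum — there are no winning moves.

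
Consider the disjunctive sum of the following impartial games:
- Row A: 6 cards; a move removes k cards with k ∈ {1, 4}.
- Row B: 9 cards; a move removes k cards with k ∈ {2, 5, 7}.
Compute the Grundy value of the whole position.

3

Build the Grundy sequence for row A with g(k) = mex{g(k−s) : s ∈ {1, 4}, s ≤ k}:
g(0) = mex{} = 0
g(1) = mex{0} = 1
g(2) = mex{1} = 0
g(3) = mex{0} = 1
g(4) = mex{0,1} = 2
g(5) = mex{1,2} = 0
g(6) = mex{0} = 1
So g(6) = 1.
For row B, compute g(0), g(1), … with moves {2, 5, 7}:
k:     0  1  2  3  4  5  6  7  8  9
g(k):  0  0  1  1  0  2  1  3  2  2
So g(9) = 2.
The value of a disjunctive sum is the nim-sum of the parts.
Combined value = 1 ⊕ 2 = 3.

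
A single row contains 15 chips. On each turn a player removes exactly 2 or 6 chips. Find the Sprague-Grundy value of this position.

1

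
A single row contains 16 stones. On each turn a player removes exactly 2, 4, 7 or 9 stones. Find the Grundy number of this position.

2

Build the Grundy sequence with g(k) = mex{g(k−s) : s ∈ {2, 4, 7, 9}, s ≤ k}:
k:     0  1  2  3  4  5  6  7  8  9 10 11 12 13 14 15 16
g(k):  0  0  1  1  2  2  0  3  1  4  2  0  0  1  1  2  2
So g(16) = 2.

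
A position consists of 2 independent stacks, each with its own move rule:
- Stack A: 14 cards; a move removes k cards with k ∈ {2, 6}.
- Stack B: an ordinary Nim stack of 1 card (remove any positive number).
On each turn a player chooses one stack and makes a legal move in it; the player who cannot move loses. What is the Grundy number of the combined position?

Grundy values for stack A (subtraction set {2, 6}):
g(0) = mex{} = 0
g(1) = mex{} = 0
g(2) = mex{0} = 1
g(3) = mex{0} = 1
g(4) = mex{1} = 0
g(5) = mex{1} = 0
g(6) = mex{0} = 1
g(7) = mex{0} = 1
g(8) = mex{1} = 0
g(9) = mex{1} = 0
g(10) = mex{0} = 1
g(11) = mex{0} = 1
g(12) = mex{1} = 0
g(13) = mex{1} = 0
g(14) = mex{0} = 1
So g(14) = 1.
Stack B is a plain Nim stack of size 1, so its Grundy value is 1.
The value of a disjunctive sum is the nim-sum of the parts.
Combined value = 1 XOR 1 = 0.

0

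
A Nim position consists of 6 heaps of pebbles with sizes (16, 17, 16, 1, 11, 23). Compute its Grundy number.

12

Nim-sum: 16 ⊕ 17 ⊕ 16 ⊕ 1 ⊕ 11 ⊕ 23 = 12.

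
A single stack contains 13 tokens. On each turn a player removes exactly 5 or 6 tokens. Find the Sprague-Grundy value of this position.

Grundy values for subtraction set {5, 6}:
g(0) = mex{} = 0
g(1) = mex{} = 0
g(2) = mex{} = 0
g(3) = mex{} = 0
g(4) = mex{} = 0
g(5) = mex{0} = 1
g(6) = mex{0} = 1
g(7) = mex{0} = 1
g(8) = mex{0} = 1
g(9) = mex{0} = 1
g(10) = mex{0,1} = 2
g(11) = mex{1} = 0
g(12) = mex{1} = 0
g(13) = mex{1} = 0
So g(13) = 0.

0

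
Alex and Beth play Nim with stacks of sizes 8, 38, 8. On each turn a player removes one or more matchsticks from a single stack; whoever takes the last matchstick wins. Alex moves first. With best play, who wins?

Alex wins

Nim-sum: 8 ^ 38 ^ 8 = 38.
The nim-sum is 38 ≠ 0, so this is an N-position: the player to move can win; Alex has a winning move.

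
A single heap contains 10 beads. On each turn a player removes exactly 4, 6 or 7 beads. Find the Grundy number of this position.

2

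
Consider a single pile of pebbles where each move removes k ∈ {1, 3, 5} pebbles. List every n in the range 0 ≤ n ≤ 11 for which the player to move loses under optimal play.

Compute g(0), g(1), … for moves {1, 3, 5}:
g(0) = mex{} = 0
g(1) = mex{0} = 1
g(2) = mex{1} = 0
g(3) = mex{0} = 1
g(4) = mex{1} = 0
g(5) = mex{0} = 1
g(6) = mex{1} = 0
g(7) = mex{0} = 1
g(8) = mex{1} = 0
g(9) = mex{0} = 1
g(10) = mex{1} = 0
g(11) = mex{0} = 1
The P-positions (g = 0) in 0..11 are 0, 2, 4, 6, 8, 10.

0, 2, 4, 6, 8, 10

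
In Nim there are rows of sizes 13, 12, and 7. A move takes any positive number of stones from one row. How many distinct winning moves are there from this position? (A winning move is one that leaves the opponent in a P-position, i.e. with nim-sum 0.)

Nim-sum: 13 ⊕ 12 ⊕ 7 = 6.
The overall nim-sum is X = 6. A row of size p has a winning move iff p XOR X < p (reduce it to p XOR X).
  13: 13 XOR 6 = 11 < 13 — winning move (to 11).
  12: 12 XOR 6 = 10 < 12 — winning move (to 10).
  7: 7 XOR 6 = 1 < 7 — winning move (to 1).
That gives 3 winning moves.

3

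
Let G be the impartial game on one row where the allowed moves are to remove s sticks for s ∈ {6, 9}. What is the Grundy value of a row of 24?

1

Grundy values for subtraction set {6, 9}:
k:     0  1  2  3  4  5  6  7  8  9 10 11 12 13 14 15 16 17 18 19 20 21 22 23 24
g(k):  0  0  0  0  0  0  1  1  1  1  1  1  2  2  2  0  0  0  0  0  0  1  1  1  1
So g(24) = 1.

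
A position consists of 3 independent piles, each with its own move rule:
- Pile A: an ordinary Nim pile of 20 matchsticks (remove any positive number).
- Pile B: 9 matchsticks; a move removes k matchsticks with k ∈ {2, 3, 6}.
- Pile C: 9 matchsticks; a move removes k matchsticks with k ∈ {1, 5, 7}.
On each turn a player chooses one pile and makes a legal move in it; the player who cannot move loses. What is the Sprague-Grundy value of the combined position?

21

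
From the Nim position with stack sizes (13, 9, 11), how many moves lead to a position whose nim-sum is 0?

3

Nim-sum: 13 ^ 9 ^ 11 = 15.
The overall nim-sum is X = 15. A stack of size p has a winning move iff p XOR X < p (reduce it to p XOR X).
  13: 13 XOR 15 = 2 < 13 — winning move (to 2).
  9: 9 XOR 15 = 6 < 9 — winning move (to 6).
  11: 11 XOR 15 = 4 < 11 — winning move (to 4).
That gives 3 winning moves.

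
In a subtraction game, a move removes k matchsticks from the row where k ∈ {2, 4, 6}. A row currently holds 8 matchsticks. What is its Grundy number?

Compute g(0), g(1), … for moves {2, 4, 6}:
k:     0  1  2  3  4  5  6  7  8
g(k):  0  0  1  1  2  2  3  3  0
So g(8) = 0.

0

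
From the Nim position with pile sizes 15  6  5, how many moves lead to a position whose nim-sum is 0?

1

Nim-sum: 15 XOR 6 XOR 5 = 12.
The overall nim-sum is X = 12. A pile of size p has a winning move iff p XOR X < p (reduce it to p XOR X).
  15: 15 XOR 12 = 3 < 15 — winning move (to 3).
  6: 6 XOR 12 = 10 ≥ 6 — no move.
  5: 5 XOR 12 = 9 ≥ 5 — no move.
That gives 1 winning move.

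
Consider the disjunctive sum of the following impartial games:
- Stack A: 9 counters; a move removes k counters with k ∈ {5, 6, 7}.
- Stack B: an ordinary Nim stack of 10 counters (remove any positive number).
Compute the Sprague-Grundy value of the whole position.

For stack A, compute g(0), g(1), … with moves {5, 6, 7}:
g(0) = mex{} = 0
g(1) = mex{} = 0
g(2) = mex{} = 0
g(3) = mex{} = 0
g(4) = mex{} = 0
g(5) = mex{0} = 1
g(6) = mex{0} = 1
g(7) = mex{0} = 1
g(8) = mex{0} = 1
g(9) = mex{0} = 1
So g(9) = 1.
Stack B is a plain Nim stack of size 10, so its Grundy value is 10.
The value of a disjunctive sum is the nim-sum of the parts.
Combined value = 1 XOR 10 = 11.

11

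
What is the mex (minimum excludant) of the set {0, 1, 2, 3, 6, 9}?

The values 0, 1, 2, 3 are all present; 4 is the first non-negative integer missing from the set.

4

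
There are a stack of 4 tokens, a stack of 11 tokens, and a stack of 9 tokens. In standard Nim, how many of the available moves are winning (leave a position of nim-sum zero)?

1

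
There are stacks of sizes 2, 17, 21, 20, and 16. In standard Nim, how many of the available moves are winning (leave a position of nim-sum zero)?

Bitwise XOR of the heap sizes:
  00010  (2)
  10001  (17)
  10101  (21)
  10100  (20)
  10000  (16)
  -----
  00010  (2)
The overall nim-sum is X = 2. A stack of size p has a winning move iff p XOR X < p (reduce it to p XOR X).
  2: 2 XOR 2 = 0 < 2 — winning move (to 0).
  17: 17 XOR 2 = 19 ≥ 17 — no move.
  21: 21 XOR 2 = 23 ≥ 21 — no move.
  20: 20 XOR 2 = 22 ≥ 20 — no move.
  16: 16 XOR 2 = 18 ≥ 16 — no move.
That gives 1 winning move.

1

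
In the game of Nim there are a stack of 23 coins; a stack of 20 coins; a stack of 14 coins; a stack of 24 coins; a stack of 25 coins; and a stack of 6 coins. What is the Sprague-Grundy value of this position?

10

Bitwise XOR of the heap sizes:
  10111  (23)
  10100  (20)
  01110  (14)
  11000  (24)
  11001  (25)
  00110  (6)
  -----
  01010  (10)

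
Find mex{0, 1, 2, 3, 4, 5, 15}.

6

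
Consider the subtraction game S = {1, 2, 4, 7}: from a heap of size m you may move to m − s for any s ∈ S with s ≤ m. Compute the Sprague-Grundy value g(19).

1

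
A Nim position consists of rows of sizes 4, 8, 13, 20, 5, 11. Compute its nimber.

Compute the nim-sum pairwise:
4 XOR 8 = 12
12 XOR 13 = 1
1 XOR 20 = 21
21 XOR 5 = 16
16 XOR 11 = 27

27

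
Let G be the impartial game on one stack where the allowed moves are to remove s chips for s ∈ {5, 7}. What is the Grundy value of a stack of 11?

2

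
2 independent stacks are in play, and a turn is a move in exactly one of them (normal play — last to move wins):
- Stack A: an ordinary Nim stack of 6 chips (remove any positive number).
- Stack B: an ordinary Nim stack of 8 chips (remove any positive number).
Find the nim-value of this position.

Stack A is a plain Nim stack of size 6, so its Grundy value is 6.
Stack B is a plain Nim stack of size 8, so its Grundy value is 8.
The value of a disjunctive sum is the nim-sum of the parts.
Combined value = 6 ⊕ 8 = 14.

14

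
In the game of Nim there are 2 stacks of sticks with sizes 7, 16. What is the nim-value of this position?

Compute the nim-sum pairwise:
7 ⊕ 16 = 23

23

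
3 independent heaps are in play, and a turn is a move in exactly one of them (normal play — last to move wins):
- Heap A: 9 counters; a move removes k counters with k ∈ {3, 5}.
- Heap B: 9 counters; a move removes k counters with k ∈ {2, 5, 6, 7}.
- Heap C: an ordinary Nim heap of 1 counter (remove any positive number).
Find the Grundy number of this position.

For heap A, compute g(0), g(1), … with moves {3, 5}:
k:     0  1  2  3  4  5  6  7  8  9
g(k):  0  0  0  1  1  1  2  2  0  0
So g(9) = 0.
Build the Grundy sequence for heap B with g(k) = mex{g(k−s) : s ∈ {2, 5, 6, 7}, s ≤ k}:
g(0) = mex{} = 0
g(1) = mex{} = 0
g(2) = mex{0} = 1
g(3) = mex{0} = 1
g(4) = mex{1} = 0
g(5) = mex{0,1} = 2
g(6) = mex{0} = 1
g(7) = mex{0,1,2} = 3
g(8) = mex{0,1} = 2
g(9) = mex{0,1,3} = 2
So g(9) = 2.
Heap C is a plain Nim heap of size 1, so its Grundy value is 1.
By the Sprague-Grundy theorem, the Grundy value of a sum of independent games is the XOR of the component values.
Combined value = 0 XOR 2 XOR 1 = 3.

3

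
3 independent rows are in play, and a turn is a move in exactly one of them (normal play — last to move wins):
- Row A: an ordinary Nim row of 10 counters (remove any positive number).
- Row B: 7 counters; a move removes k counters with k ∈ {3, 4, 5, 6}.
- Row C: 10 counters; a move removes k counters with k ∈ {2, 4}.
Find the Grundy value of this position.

10

Row A is a plain Nim row of size 10, so its Grundy value is 10.
Build the Grundy sequence for row B with g(k) = mex{g(k−s) : s ∈ {3, 4, 5, 6}, s ≤ k}:
k:     0  1  2  3  4  5  6  7
g(k):  0  0  0  1  1  1  2  2
So g(7) = 2.
For row C, compute g(0), g(1), … with moves {2, 4}:
k:     0  1  2  3  4  5  6  7  8  9 10
g(k):  0  0  1  1  2  2  0  0  1  1  2
So g(10) = 2.
By the Sprague-Grundy theorem, the Grundy value of a sum of independent games is the XOR of the component values.
Combined value = 10 XOR 2 XOR 2 = 10.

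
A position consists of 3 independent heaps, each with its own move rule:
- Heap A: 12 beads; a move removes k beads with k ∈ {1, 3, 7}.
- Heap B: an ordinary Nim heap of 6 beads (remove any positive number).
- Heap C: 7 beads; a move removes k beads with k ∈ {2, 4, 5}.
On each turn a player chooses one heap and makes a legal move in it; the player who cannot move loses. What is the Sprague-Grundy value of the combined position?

6

For heap A, compute g(0), g(1), … with moves {1, 3, 7}:
k:     0  1  2  3  4  5  6  7  8  9 10 11 12
g(k):  0  1  0  1  0  1  0  1  0  1  0  1  0
So g(12) = 0.
Heap B is a plain Nim heap of size 6, so its Grundy value is 6.
For heap C, compute g(0), g(1), … with moves {2, 4, 5}:
k:     0  1  2  3  4  5  6  7
g(k):  0  0  1  1  2  2  3  0
So g(7) = 0.
The value of a disjunctive sum is the nim-sum of the parts.
Combined value = 0 ⊕ 6 ⊕ 0 = 6.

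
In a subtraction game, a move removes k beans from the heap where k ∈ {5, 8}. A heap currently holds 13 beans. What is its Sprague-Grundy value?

0

Compute g(0), g(1), … for moves {5, 8}:
k:     0  1  2  3  4  5  6  7  8  9 10 11 12 13
g(k):  0  0  0  0  0  1  1  1  1  1  2  2  2  0
So g(13) = 0.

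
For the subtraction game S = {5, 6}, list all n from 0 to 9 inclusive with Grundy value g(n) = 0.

Grundy values for subtraction set {5, 6}:
g(0) = mex{} = 0
g(1) = mex{} = 0
g(2) = mex{} = 0
g(3) = mex{} = 0
g(4) = mex{} = 0
g(5) = mex{0} = 1
g(6) = mex{0} = 1
g(7) = mex{0} = 1
g(8) = mex{0} = 1
g(9) = mex{0} = 1
The P-positions (g = 0) in 0..9 are 0, 1, 2, 3, 4.

0, 1, 2, 3, 4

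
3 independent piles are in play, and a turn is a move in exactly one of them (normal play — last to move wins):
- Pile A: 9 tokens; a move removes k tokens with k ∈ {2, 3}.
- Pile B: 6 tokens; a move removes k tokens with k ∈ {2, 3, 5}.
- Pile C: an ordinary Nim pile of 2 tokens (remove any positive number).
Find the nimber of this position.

3

Grundy values for pile A (subtraction set {2, 3}):
k:     0  1  2  3  4  5  6  7  8  9
g(k):  0  0  1  1  2  0  0  1  1  2
So g(9) = 2.
For pile B, compute g(0), g(1), … with moves {2, 3, 5}:
g(0) = mex{} = 0
g(1) = mex{} = 0
g(2) = mex{0} = 1
g(3) = mex{0} = 1
g(4) = mex{0,1} = 2
g(5) = mex{0,1} = 2
g(6) = mex{0,1,2} = 3
So g(6) = 3.
Pile C is a plain Nim pile of size 2, so its Grundy value is 2.
The value of a disjunctive sum is the nim-sum of the parts.
Combined value = 2 ⊕ 3 ⊕ 2 = 3.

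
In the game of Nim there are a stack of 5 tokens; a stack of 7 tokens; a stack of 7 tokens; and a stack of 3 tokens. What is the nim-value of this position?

6

Compute the nim-sum pairwise:
5 ⊕ 7 = 2
2 ⊕ 7 = 5
5 ⊕ 3 = 6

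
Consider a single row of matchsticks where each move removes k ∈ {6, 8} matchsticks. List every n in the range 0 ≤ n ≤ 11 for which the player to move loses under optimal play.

0, 1, 2, 3, 4, 5

Build the Grundy sequence with g(k) = mex{g(k−s) : s ∈ {6, 8}, s ≤ k}:
g(0) = mex{} = 0
g(1) = mex{} = 0
g(2) = mex{} = 0
g(3) = mex{} = 0
g(4) = mex{} = 0
g(5) = mex{} = 0
g(6) = mex{0} = 1
g(7) = mex{0} = 1
g(8) = mex{0} = 1
g(9) = mex{0} = 1
g(10) = mex{0} = 1
g(11) = mex{0} = 1
The P-positions (g = 0) in 0..11 are 0, 1, 2, 3, 4, 5.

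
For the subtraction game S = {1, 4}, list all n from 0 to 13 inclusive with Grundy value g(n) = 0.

Compute g(0), g(1), … for moves {1, 4}:
g(0) = mex{} = 0
g(1) = mex{0} = 1
g(2) = mex{1} = 0
g(3) = mex{0} = 1
g(4) = mex{0,1} = 2
g(5) = mex{1,2} = 0
g(6) = mex{0} = 1
g(7) = mex{1} = 0
g(8) = mex{0,2} = 1
g(9) = mex{0,1} = 2
g(10) = mex{1,2} = 0
g(11) = mex{0} = 1
g(12) = mex{1} = 0
g(13) = mex{0,2} = 1
The P-positions (g = 0) in 0..13 are 0, 2, 5, 7, 10, 12.

0, 2, 5, 7, 10, 12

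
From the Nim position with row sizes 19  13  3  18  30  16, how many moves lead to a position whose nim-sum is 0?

Write each in binary and XOR column by column:
  10011  (19)
  01101  (13)
  00011  (3)
  10010  (18)
  11110  (30)
  10000  (16)
  -----
  00001  (1)
The overall nim-sum is X = 1. A row of size p has a winning move iff p XOR X < p (reduce it to p XOR X).
  19: 19 XOR 1 = 18 < 19 — winning move (to 18).
  13: 13 XOR 1 = 12 < 13 — winning move (to 12).
  3: 3 XOR 1 = 2 < 3 — winning move (to 2).
  18: 18 XOR 1 = 19 ≥ 18 — no move.
  30: 30 XOR 1 = 31 ≥ 30 — no move.
  16: 16 XOR 1 = 17 ≥ 16 — no move.
That gives 3 winning moves.

3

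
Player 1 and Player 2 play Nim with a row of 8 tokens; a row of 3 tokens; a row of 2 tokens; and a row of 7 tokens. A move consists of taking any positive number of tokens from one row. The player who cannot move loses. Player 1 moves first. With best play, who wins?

Player 1 wins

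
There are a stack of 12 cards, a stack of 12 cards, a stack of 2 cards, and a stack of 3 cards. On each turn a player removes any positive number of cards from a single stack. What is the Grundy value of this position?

1

Nim-sum: 12 ^ 12 ^ 2 ^ 3 = 1.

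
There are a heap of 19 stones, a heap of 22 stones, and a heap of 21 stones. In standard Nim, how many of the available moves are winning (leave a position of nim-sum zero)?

Nim-sum: 19 ^ 22 ^ 21 = 16.
The overall nim-sum is X = 16. A heap of size p has a winning move iff p XOR X < p (reduce it to p XOR X).
  19: 19 XOR 16 = 3 < 19 — winning move (to 3).
  22: 22 XOR 16 = 6 < 22 — winning move (to 6).
  21: 21 XOR 16 = 5 < 21 — winning move (to 5).
That gives 3 winning moves.

3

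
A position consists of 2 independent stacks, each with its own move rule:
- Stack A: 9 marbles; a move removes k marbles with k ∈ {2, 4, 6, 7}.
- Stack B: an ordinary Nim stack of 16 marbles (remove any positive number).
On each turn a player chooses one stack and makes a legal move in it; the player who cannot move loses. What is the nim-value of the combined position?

16

Grundy values for stack A (subtraction set {2, 4, 6, 7}):
g(0) = mex{} = 0
g(1) = mex{} = 0
g(2) = mex{0} = 1
g(3) = mex{0} = 1
g(4) = mex{0,1} = 2
g(5) = mex{0,1} = 2
g(6) = mex{0,1,2} = 3
g(7) = mex{0,1,2} = 3
g(8) = mex{0,1,2,3} = 4
g(9) = mex{1,2,3} = 0
So g(9) = 0.
Stack B is a plain Nim stack of size 16, so its Grundy value is 16.
The value of a disjunctive sum is the nim-sum of the parts.
Combined value = 0 ⊕ 16 = 16.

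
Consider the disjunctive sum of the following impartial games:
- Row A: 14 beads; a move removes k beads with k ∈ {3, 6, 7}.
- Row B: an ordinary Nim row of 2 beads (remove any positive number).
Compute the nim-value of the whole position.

Build the Grundy sequence for row A with g(k) = mex{g(k−s) : s ∈ {3, 6, 7}, s ≤ k}:
k:     0  1  2  3  4  5  6  7  8  9 10 11 12 13 14
g(k):  0  0  0  1  1  1  2  2  2  3  0  0  0  1  1
So g(14) = 1.
Row B is a plain Nim row of size 2, so its Grundy value is 2.
By the Sprague-Grundy theorem, the Grundy value of a sum of independent games is the XOR of the component values.
Combined value = 1 XOR 2 = 3.

3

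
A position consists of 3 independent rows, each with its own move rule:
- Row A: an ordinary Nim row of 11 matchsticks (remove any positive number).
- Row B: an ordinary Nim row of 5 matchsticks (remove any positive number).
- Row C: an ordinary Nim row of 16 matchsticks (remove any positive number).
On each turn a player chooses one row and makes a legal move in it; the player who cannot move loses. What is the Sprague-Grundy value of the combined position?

Row A is a plain Nim row of size 11, so its Grundy value is 11.
Row B is a plain Nim row of size 5, so its Grundy value is 5.
Row C is a plain Nim row of size 16, so its Grundy value is 16.
The value of a disjunctive sum is the nim-sum of the parts.
Combined value = 11 ⊕ 5 ⊕ 16 = 30.

30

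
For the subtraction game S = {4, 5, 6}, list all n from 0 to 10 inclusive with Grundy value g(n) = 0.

0, 1, 2, 3, 10

Build the Grundy sequence with g(k) = mex{g(k−s) : s ∈ {4, 5, 6}, s ≤ k}:
g(0) = mex{} = 0
g(1) = mex{} = 0
g(2) = mex{} = 0
g(3) = mex{} = 0
g(4) = mex{0} = 1
g(5) = mex{0} = 1
g(6) = mex{0} = 1
g(7) = mex{0} = 1
g(8) = mex{0,1} = 2
g(9) = mex{0,1} = 2
g(10) = mex{1} = 0
The P-positions (g = 0) in 0..10 are 0, 1, 2, 3, 10.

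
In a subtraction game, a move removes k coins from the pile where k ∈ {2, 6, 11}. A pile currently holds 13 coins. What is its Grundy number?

0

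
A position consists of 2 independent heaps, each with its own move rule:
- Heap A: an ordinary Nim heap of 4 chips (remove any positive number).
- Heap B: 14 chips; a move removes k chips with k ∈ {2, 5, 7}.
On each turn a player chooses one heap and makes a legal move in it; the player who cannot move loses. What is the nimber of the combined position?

Heap A is a plain Nim heap of size 4, so its Grundy value is 4.
For heap B, compute g(0), g(1), … with moves {2, 5, 7}:
k:     0  1  2  3  4  5  6  7  8  9 10 11 12 13 14
g(k):  0  0  1  1  0  2  1  3  2  2  0  3  1  0  0
So g(14) = 0.
The value of a disjunctive sum is the nim-sum of the parts.
Combined value = 4 ⊕ 0 = 4.

4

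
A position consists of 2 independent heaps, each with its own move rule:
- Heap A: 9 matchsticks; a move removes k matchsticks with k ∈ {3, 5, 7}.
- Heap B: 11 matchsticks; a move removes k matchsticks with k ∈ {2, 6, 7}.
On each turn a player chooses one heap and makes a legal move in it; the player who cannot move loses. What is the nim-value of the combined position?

Build the Grundy sequence for heap A with g(k) = mex{g(k−s) : s ∈ {3, 5, 7}, s ≤ k}:
k:     0  1  2  3  4  5  6  7  8  9
g(k):  0  0  0  1  1  1  2  2  2  3
So g(9) = 3.
For heap B, compute g(0), g(1), … with moves {2, 6, 7}:
g(0) = mex{} = 0
g(1) = mex{} = 0
g(2) = mex{0} = 1
g(3) = mex{0} = 1
g(4) = mex{1} = 0
g(5) = mex{1} = 0
g(6) = mex{0} = 1
g(7) = mex{0} = 1
g(8) = mex{0,1} = 2
g(9) = mex{1} = 0
g(10) = mex{0,1,2} = 3
g(11) = mex{0} = 1
So g(11) = 1.
By the Sprague-Grundy theorem, the Grundy value of a sum of independent games is the XOR of the component values.
Combined value = 3 XOR 1 = 2.

2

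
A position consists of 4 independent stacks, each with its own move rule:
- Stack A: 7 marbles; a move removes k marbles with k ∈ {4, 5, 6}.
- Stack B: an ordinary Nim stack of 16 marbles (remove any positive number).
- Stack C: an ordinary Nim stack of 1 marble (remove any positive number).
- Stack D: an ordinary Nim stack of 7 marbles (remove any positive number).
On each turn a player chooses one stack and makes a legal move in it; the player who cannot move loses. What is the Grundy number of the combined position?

23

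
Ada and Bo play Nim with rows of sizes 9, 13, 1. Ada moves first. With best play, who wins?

Ada wins

Compute the nim-sum pairwise:
9 ^ 13 = 4
4 ^ 1 = 5
The nim-sum is 5 ≠ 0, so this is an N-position: the player to move can win; Ada has a winning move.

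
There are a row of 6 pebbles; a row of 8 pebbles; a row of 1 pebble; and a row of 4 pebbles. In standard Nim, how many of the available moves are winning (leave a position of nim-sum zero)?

1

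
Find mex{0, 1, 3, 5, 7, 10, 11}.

2

The values 0, 1 are all present; 2 is the first non-negative integer missing from the set.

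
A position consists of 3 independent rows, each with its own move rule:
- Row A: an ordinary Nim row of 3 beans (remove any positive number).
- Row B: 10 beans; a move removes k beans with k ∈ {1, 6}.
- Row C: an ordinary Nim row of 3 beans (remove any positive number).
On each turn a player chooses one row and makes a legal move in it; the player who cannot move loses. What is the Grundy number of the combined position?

1

Row A is a plain Nim row of size 3, so its Grundy value is 3.
For row B, compute g(0), g(1), … with moves {1, 6}:
k:     0  1  2  3  4  5  6  7  8  9 10
g(k):  0  1  0  1  0  1  2  0  1  0  1
So g(10) = 1.
Row C is a plain Nim row of size 3, so its Grundy value is 3.
The value of a disjunctive sum is the nim-sum of the parts.
Combined value = 3 XOR 1 XOR 3 = 1.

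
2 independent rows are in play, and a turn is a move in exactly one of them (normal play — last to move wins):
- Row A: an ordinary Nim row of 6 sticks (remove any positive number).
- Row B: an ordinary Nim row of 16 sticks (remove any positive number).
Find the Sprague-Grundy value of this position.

22

Row A is a plain Nim row of size 6, so its Grundy value is 6.
Row B is a plain Nim row of size 16, so its Grundy value is 16.
By the Sprague-Grundy theorem, the Grundy value of a sum of independent games is the XOR of the component values.
Combined value = 6 ⊕ 16 = 22.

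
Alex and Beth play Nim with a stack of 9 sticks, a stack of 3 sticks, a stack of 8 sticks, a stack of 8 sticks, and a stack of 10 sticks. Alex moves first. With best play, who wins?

Beth wins

Compute the nim-sum pairwise:
9 ^ 3 = 10
10 ^ 8 = 2
2 ^ 8 = 10
10 ^ 10 = 0
The nim-sum is 0, so this is a P-position: the player to move is in a losing position under optimal play; Alex is about to move from it and so loses — Beth wins.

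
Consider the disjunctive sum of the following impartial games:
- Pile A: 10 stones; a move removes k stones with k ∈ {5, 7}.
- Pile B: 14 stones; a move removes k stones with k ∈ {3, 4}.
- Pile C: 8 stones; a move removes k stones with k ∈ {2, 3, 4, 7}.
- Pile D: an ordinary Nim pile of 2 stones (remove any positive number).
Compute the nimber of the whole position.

1

Build the Grundy sequence for pile A with g(k) = mex{g(k−s) : s ∈ {5, 7}, s ≤ k}:
k:     0  1  2  3  4  5  6  7  8  9 10
g(k):  0  0  0  0  0  1  1  1  1  1  2
So g(10) = 2.
Grundy values for pile B (subtraction set {3, 4}):
k:     0  1  2  3  4  5  6  7  8  9 10 11 12 13 14
g(k):  0  0  0  1  1  1  2  0  0  0  1  1  1  2  0
So g(14) = 0.
For pile C, compute g(0), g(1), … with moves {2, 3, 4, 7}:
k:     0  1  2  3  4  5  6  7  8
g(k):  0  0  1  1  2  2  0  3  1
So g(8) = 1.
Pile D is a plain Nim pile of size 2, so its Grundy value is 2.
By the Sprague-Grundy theorem, the Grundy value of a sum of independent games is the XOR of the component values.
Combined value = 2 ⊕ 0 ⊕ 1 ⊕ 2 = 1.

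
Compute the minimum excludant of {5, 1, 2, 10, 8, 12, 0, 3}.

4

The values 0, 1, 2, 3 are all present; 4 is the first non-negative integer missing from the set.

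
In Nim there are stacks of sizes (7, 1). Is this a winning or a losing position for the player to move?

Winning position

Nim-sum: 7 ⊕ 1 = 6.
The nim-sum is 6 ≠ 0, so this is an N-position: the player to move can win.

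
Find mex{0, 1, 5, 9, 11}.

2

The values 0, 1 are all present; 2 is the first non-negative integer missing from the set.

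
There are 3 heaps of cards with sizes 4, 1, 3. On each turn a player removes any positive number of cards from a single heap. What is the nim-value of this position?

Compute the nim-sum pairwise:
4 ^ 1 = 5
5 ^ 3 = 6

6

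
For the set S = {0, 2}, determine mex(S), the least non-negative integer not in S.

1

0 is in the set but 1 is not, so the mex is 1.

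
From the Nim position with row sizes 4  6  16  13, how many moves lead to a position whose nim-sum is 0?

Nim-sum: 4 XOR 6 XOR 16 XOR 13 = 31.
The overall nim-sum is X = 31. A row of size p has a winning move iff p XOR X < p (reduce it to p XOR X).
  4: 4 XOR 31 = 27 ≥ 4 — no move.
  6: 6 XOR 31 = 25 ≥ 6 — no move.
  16: 16 XOR 31 = 15 < 16 — winning move (to 15).
  13: 13 XOR 31 = 18 ≥ 13 — no move.
That gives 1 winning move.

1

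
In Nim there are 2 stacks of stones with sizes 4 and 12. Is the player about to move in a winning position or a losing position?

Nim-sum: 4 XOR 12 = 8.
The nim-sum is 8 ≠ 0, so this is an N-position: the player to move can win.

Winning position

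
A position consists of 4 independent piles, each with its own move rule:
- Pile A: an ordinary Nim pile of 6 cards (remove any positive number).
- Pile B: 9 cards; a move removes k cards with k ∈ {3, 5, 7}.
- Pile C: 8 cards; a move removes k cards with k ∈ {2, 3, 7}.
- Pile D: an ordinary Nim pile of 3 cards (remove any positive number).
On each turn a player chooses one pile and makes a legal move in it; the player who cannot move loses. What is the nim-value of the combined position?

Pile A is a plain Nim pile of size 6, so its Grundy value is 6.
For pile B, compute g(0), g(1), … with moves {3, 5, 7}:
g(0) = mex{} = 0
g(1) = mex{} = 0
g(2) = mex{} = 0
g(3) = mex{0} = 1
g(4) = mex{0} = 1
g(5) = mex{0} = 1
g(6) = mex{0,1} = 2
g(7) = mex{0,1} = 2
g(8) = mex{0,1} = 2
g(9) = mex{0,1,2} = 3
So g(9) = 3.
Grundy values for pile C (subtraction set {2, 3, 7}):
g(0) = mex{} = 0
g(1) = mex{} = 0
g(2) = mex{0} = 1
g(3) = mex{0} = 1
g(4) = mex{0,1} = 2
g(5) = mex{1} = 0
g(6) = mex{1,2} = 0
g(7) = mex{0,2} = 1
g(8) = mex{0} = 1
So g(8) = 1.
Pile D is a plain Nim pile of size 3, so its Grundy value is 3.
The value of a disjunctive sum is the nim-sum of the parts.
Combined value = 6 ⊕ 3 ⊕ 1 ⊕ 3 = 7.

7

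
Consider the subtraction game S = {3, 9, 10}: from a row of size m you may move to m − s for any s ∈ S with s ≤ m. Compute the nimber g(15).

3

Grundy values for subtraction set {3, 9, 10}:
k:     0  1  2  3  4  5  6  7  8  9 10 11 12 13 14 15
g(k):  0  0  0  1  1  1  0  0  0  1  1  1  2  0  0  3
So g(15) = 3.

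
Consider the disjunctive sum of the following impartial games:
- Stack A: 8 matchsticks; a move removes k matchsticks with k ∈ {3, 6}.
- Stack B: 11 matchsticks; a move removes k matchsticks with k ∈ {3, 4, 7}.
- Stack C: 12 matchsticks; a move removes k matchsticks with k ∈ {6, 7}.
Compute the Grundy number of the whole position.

0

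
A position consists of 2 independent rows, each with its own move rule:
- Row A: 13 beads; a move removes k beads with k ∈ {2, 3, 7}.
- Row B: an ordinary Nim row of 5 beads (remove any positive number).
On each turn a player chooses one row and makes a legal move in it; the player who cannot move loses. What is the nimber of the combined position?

Build the Grundy sequence for row A with g(k) = mex{g(k−s) : s ∈ {2, 3, 7}, s ≤ k}:
g(0) = mex{} = 0
g(1) = mex{} = 0
g(2) = mex{0} = 1
g(3) = mex{0} = 1
g(4) = mex{0,1} = 2
g(5) = mex{1} = 0
g(6) = mex{1,2} = 0
g(7) = mex{0,2} = 1
g(8) = mex{0} = 1
g(9) = mex{0,1} = 2
g(10) = mex{1} = 0
g(11) = mex{1,2} = 0
g(12) = mex{0,2} = 1
g(13) = mex{0} = 1
So g(13) = 1.
Row B is a plain Nim row of size 5, so its Grundy value is 5.
The value of a disjunctive sum is the nim-sum of the parts.
Combined value = 1 ⊕ 5 = 4.

4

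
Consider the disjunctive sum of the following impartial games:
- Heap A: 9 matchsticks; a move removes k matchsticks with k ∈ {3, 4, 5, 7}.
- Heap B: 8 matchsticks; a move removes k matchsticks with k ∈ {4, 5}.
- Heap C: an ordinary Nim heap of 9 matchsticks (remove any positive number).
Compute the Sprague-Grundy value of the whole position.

Build the Grundy sequence for heap A with g(k) = mex{g(k−s) : s ∈ {3, 4, 5, 7}, s ≤ k}:
g(0) = mex{} = 0
g(1) = mex{} = 0
g(2) = mex{} = 0
g(3) = mex{0} = 1
g(4) = mex{0} = 1
g(5) = mex{0} = 1
g(6) = mex{0,1} = 2
g(7) = mex{0,1} = 2
g(8) = mex{0,1} = 2
g(9) = mex{0,1,2} = 3
So g(9) = 3.
Grundy values for heap B (subtraction set {4, 5}):
k:     0  1  2  3  4  5  6  7  8
g(k):  0  0  0  0  1  1  1  1  2
So g(8) = 2.
Heap C is a plain Nim heap of size 9, so its Grundy value is 9.
By the Sprague-Grundy theorem, the Grundy value of a sum of independent games is the XOR of the component values.
Combined value = 3 ⊕ 2 ⊕ 9 = 8.

8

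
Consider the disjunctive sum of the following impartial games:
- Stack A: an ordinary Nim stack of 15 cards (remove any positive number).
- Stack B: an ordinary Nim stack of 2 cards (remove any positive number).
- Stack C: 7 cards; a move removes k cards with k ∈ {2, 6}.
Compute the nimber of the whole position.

12

Stack A is a plain Nim stack of size 15, so its Grundy value is 15.
Stack B is a plain Nim stack of size 2, so its Grundy value is 2.
For stack C, compute g(0), g(1), … with moves {2, 6}:
k:     0  1  2  3  4  5  6  7
g(k):  0  0  1  1  0  0  1  1
So g(7) = 1.
By the Sprague-Grundy theorem, the Grundy value of a sum of independent games is the XOR of the component values.
Combined value = 15 XOR 2 XOR 1 = 12.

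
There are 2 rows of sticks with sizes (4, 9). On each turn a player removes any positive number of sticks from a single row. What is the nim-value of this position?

Compute the nim-sum pairwise:
4 ⊕ 9 = 13

13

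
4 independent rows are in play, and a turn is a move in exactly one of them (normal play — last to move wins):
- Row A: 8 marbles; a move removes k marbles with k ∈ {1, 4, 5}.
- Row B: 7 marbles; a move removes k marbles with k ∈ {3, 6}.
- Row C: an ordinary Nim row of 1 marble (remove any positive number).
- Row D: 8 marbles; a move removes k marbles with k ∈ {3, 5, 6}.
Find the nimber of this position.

Build the Grundy sequence for row A with g(k) = mex{g(k−s) : s ∈ {1, 4, 5}, s ≤ k}:
k:     0  1  2  3  4  5  6  7  8
g(k):  0  1  0  1  2  3  2  3  0
So g(8) = 0.
Grundy values for row B (subtraction set {3, 6}):
g(0) = mex{} = 0
g(1) = mex{} = 0
g(2) = mex{} = 0
g(3) = mex{0} = 1
g(4) = mex{0} = 1
g(5) = mex{0} = 1
g(6) = mex{0,1} = 2
g(7) = mex{0,1} = 2
So g(7) = 2.
Row C is a plain Nim row of size 1, so its Grundy value is 1.
Build the Grundy sequence for row D with g(k) = mex{g(k−s) : s ∈ {3, 5, 6}, s ≤ k}:
k:     0  1  2  3  4  5  6  7  8
g(k):  0  0  0  1  1  1  2  2  2
So g(8) = 2.
The value of a disjunctive sum is the nim-sum of the parts.
Combined value = 0 XOR 2 XOR 1 XOR 2 = 1.

1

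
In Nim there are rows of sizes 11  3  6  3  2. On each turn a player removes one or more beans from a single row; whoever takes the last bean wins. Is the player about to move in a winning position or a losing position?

Winning position

Write each in binary and XOR column by column:
  1011  (11)
  0011  (3)
  0110  (6)
  0011  (3)
  0010  (2)
  ----
  1111  (15)
The nim-sum is 15 ≠ 0, so this is an N-position: the player to move can win.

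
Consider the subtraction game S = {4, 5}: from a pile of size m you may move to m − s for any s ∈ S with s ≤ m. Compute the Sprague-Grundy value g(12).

0

Compute g(0), g(1), … for moves {4, 5}:
g(0) = mex{} = 0
g(1) = mex{} = 0
g(2) = mex{} = 0
g(3) = mex{} = 0
g(4) = mex{0} = 1
g(5) = mex{0} = 1
g(6) = mex{0} = 1
g(7) = mex{0} = 1
g(8) = mex{0,1} = 2
g(9) = mex{1} = 0
g(10) = mex{1} = 0
g(11) = mex{1} = 0
g(12) = mex{1,2} = 0
So g(12) = 0.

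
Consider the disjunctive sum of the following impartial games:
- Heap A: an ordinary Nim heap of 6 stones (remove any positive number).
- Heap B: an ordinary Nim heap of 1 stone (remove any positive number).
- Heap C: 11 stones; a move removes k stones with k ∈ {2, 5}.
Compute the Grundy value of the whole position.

Heap A is a plain Nim heap of size 6, so its Grundy value is 6.
Heap B is a plain Nim heap of size 1, so its Grundy value is 1.
Grundy values for heap C (subtraction set {2, 5}):
g(0) = mex{} = 0
g(1) = mex{} = 0
g(2) = mex{0} = 1
g(3) = mex{0} = 1
g(4) = mex{1} = 0
g(5) = mex{0,1} = 2
g(6) = mex{0} = 1
g(7) = mex{1,2} = 0
g(8) = mex{1} = 0
g(9) = mex{0} = 1
g(10) = mex{0,2} = 1
g(11) = mex{1} = 0
So g(11) = 0.
By the Sprague-Grundy theorem, the Grundy value of a sum of independent games is the XOR of the component values.
Combined value = 6 XOR 1 XOR 0 = 7.

7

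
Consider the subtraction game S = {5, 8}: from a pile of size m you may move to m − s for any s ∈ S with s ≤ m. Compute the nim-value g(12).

2

Grundy values for subtraction set {5, 8}:
k:     0  1  2  3  4  5  6  7  8  9 10 11 12
g(k):  0  0  0  0  0  1  1  1  1  1  2  2  2
So g(12) = 2.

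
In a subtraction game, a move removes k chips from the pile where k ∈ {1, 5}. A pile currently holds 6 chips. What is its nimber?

Grundy values for subtraction set {1, 5}:
k:     0  1  2  3  4  5  6
g(k):  0  1  0  1  0  1  0
So g(6) = 0.

0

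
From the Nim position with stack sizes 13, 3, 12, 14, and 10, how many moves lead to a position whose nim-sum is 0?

3

Nim-sum: 13 ⊕ 3 ⊕ 12 ⊕ 14 ⊕ 10 = 6.
The overall nim-sum is X = 6. A stack of size p has a winning move iff p XOR X < p (reduce it to p XOR X).
  13: 13 XOR 6 = 11 < 13 — winning move (to 11).
  3: 3 XOR 6 = 5 ≥ 3 — no move.
  12: 12 XOR 6 = 10 < 12 — winning move (to 10).
  14: 14 XOR 6 = 8 < 14 — winning move (to 8).
  10: 10 XOR 6 = 12 ≥ 10 — no move.
That gives 3 winning moves.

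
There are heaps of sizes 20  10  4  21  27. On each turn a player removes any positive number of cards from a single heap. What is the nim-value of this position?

Compute the nim-sum pairwise:
20 XOR 10 = 30
30 XOR 4 = 26
26 XOR 21 = 15
15 XOR 27 = 20

20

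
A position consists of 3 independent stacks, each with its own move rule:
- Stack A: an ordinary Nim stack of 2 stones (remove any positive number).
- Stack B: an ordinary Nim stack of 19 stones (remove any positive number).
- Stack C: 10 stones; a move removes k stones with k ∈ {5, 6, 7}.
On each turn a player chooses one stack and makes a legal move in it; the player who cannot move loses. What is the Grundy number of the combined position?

19

Stack A is a plain Nim stack of size 2, so its Grundy value is 2.
Stack B is a plain Nim stack of size 19, so its Grundy value is 19.
Grundy values for stack C (subtraction set {5, 6, 7}):
g(0) = mex{} = 0
g(1) = mex{} = 0
g(2) = mex{} = 0
g(3) = mex{} = 0
g(4) = mex{} = 0
g(5) = mex{0} = 1
g(6) = mex{0} = 1
g(7) = mex{0} = 1
g(8) = mex{0} = 1
g(9) = mex{0} = 1
g(10) = mex{0,1} = 2
So g(10) = 2.
The value of a disjunctive sum is the nim-sum of the parts.
Combined value = 2 ⊕ 19 ⊕ 2 = 19.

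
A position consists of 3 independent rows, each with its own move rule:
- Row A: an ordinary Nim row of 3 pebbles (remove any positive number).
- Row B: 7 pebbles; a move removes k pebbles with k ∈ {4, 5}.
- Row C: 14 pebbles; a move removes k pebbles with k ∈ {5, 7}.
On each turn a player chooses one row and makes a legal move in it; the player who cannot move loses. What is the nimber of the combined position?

2

Row A is a plain Nim row of size 3, so its Grundy value is 3.
For row B, compute g(0), g(1), … with moves {4, 5}:
g(0) = mex{} = 0
g(1) = mex{} = 0
g(2) = mex{} = 0
g(3) = mex{} = 0
g(4) = mex{0} = 1
g(5) = mex{0} = 1
g(6) = mex{0} = 1
g(7) = mex{0} = 1
So g(7) = 1.
Grundy values for row C (subtraction set {5, 7}):
g(0) = mex{} = 0
g(1) = mex{} = 0
g(2) = mex{} = 0
g(3) = mex{} = 0
g(4) = mex{} = 0
g(5) = mex{0} = 1
g(6) = mex{0} = 1
g(7) = mex{0} = 1
g(8) = mex{0} = 1
g(9) = mex{0} = 1
g(10) = mex{0,1} = 2
g(11) = mex{0,1} = 2
g(12) = mex{1} = 0
g(13) = mex{1} = 0
g(14) = mex{1} = 0
So g(14) = 0.
The value of a disjunctive sum is the nim-sum of the parts.
Combined value = 3 XOR 1 XOR 0 = 2.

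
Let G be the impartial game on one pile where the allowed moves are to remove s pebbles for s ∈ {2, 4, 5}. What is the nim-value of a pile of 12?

2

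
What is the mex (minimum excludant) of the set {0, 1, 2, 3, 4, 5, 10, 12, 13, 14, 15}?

6

The values 0, 1, 2, 3, 4, 5 are all present; 6 is the first non-negative integer missing from the set.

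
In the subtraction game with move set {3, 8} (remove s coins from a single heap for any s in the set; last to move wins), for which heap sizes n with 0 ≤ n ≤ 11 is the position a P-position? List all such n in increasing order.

0, 1, 2, 6, 7, 11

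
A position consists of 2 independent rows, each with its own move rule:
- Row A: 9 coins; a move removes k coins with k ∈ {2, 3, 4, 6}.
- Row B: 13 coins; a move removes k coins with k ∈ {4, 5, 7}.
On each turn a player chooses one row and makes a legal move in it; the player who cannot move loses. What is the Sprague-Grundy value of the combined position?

Grundy values for row A (subtraction set {2, 3, 4, 6}):
g(0) = mex{} = 0
g(1) = mex{} = 0
g(2) = mex{0} = 1
g(3) = mex{0} = 1
g(4) = mex{0,1} = 2
g(5) = mex{0,1} = 2
g(6) = mex{0,1,2} = 3
g(7) = mex{0,1,2} = 3
g(8) = mex{1,2,3} = 0
g(9) = mex{1,2,3} = 0
So g(9) = 0.
For row B, compute g(0), g(1), … with moves {4, 5, 7}:
k:     0  1  2  3  4  5  6  7  8  9 10 11 12 13
g(k):  0  0  0  0  1  1  1  1  2  2  2  0  0  0
So g(13) = 0.
By the Sprague-Grundy theorem, the Grundy value of a sum of independent games is the XOR of the component values.
Combined value = 0 XOR 0 = 0.

0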